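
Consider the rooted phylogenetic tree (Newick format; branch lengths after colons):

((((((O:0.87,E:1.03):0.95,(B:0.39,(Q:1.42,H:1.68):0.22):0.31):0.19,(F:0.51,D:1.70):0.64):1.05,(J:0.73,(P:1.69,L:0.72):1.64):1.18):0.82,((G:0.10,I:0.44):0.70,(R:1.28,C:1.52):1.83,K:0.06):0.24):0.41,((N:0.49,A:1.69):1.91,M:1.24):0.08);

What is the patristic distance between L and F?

The path runs L → … → MRCA → … → F; the MRCA is the node subtending ((((O,E),(B,(Q,H))),(F,D)),(J,(P,L))).
Branch lengths along that path: 0.72 + 1.64 + 1.18 + 1.05 + 0.64 + 0.51 = 5.74.

5.74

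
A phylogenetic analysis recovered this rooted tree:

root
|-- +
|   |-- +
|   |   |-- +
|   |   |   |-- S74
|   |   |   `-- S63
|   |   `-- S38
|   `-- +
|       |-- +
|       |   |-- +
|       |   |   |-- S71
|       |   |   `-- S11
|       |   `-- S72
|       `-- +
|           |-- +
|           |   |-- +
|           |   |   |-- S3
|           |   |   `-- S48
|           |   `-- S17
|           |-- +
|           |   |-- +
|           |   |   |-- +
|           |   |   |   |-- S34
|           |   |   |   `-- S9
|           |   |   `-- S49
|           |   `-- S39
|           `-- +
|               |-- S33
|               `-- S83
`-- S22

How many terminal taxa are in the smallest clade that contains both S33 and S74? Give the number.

15

The MRCA of S33 and S74 is the node subtending (((S74,S63),S38),(((S71,S11),S72),(((S3,S48),S17),(((S34,S9),S49),S39),(S33,S83)))).
That clade contains 15 terminal taxa: S11, S17, S3, S33, S34, S38, S39, S48, S49, S63, S71, S72, S74, S83, S9.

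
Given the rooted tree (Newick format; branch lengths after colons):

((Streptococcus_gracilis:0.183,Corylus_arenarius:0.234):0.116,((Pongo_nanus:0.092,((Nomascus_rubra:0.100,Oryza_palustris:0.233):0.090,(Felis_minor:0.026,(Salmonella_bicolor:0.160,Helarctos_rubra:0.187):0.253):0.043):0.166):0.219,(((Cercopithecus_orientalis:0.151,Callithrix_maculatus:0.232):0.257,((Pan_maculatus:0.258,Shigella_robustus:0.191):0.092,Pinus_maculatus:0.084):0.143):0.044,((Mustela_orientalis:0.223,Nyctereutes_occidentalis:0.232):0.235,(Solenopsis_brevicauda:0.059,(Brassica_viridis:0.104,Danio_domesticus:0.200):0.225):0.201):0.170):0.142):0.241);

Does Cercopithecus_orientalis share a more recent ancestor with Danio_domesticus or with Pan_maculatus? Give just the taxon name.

Pan_maculatus

The MRCA of Cercopithecus_orientalis and Pan_maculatus subtends ((Cercopithecus_orientalis,Callithrix_maculatus),((Pan_maculatus,Shigella_robustus),Pinus_maculatus)) (5 taxa).
The MRCA of Cercopithecus_orientalis and Danio_domesticus subtends (((Cercopithecus_orientalis,Callithrix_maculatus),((Pan_maculatus,Shigella_robustus),Pinus_maculatus)),((Mustela_orientalis,Nyctereutes_occidentalis),(Solenopsis_brevicauda,(Brassica_viridis,Danio_domesticus)))) (10 taxa).
The first is nested inside the second, so Cercopithecus_orientalis shares a more recent common ancestor with Pan_maculatus.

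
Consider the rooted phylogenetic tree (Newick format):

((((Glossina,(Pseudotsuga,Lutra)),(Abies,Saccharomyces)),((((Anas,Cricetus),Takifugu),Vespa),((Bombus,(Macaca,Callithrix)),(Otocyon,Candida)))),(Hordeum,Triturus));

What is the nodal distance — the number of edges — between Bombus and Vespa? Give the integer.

5

The MRCA of Bombus and Vespa is the node subtending ((((Anas,Cricetus),Takifugu),Vespa),((Bombus,(Macaca,Callithrix)),(Otocyon,Candida))).
From Bombus up to that node: 3 branches. From Vespa up to the same node: 2 branches. Total: 3 + 2 = 5.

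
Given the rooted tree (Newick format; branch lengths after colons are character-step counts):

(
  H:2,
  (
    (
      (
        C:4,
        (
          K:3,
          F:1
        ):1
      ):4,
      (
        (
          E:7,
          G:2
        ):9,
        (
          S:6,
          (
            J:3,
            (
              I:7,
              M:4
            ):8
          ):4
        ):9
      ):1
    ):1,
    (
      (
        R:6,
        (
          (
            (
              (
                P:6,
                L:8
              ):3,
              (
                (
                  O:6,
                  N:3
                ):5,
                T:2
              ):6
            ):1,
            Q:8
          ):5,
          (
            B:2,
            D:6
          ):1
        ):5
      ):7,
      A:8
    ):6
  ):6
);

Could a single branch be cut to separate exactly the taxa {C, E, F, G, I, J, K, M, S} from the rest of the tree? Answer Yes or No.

The most recent common ancestor of these taxa subtends ((C,(K,F)),((E,G),(S,(J,(I,M))))).
That clade has exactly 9 tips — every listed taxon and nothing else — so the group is monophyletic.

Yes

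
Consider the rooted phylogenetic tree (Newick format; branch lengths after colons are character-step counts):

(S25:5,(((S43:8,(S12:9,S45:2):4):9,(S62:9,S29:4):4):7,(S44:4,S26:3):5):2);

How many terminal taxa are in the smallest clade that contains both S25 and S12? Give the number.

8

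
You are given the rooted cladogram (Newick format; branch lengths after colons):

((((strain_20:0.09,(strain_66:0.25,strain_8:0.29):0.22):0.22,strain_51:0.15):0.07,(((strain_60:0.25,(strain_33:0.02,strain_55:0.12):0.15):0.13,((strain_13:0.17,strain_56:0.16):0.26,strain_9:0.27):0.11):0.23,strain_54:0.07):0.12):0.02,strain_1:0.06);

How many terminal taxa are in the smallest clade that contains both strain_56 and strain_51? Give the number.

11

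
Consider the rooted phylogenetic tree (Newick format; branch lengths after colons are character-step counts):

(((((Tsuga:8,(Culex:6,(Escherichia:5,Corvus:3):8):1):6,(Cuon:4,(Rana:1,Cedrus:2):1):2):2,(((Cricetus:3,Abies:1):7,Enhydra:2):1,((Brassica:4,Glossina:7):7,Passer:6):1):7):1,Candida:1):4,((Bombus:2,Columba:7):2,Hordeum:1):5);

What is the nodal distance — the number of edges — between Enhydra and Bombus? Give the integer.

8

The MRCA of Enhydra and Bombus is the root of the tree.
From Enhydra up to that node: 5 branches. From Bombus up to the same node: 3 branches. Total: 5 + 3 = 8.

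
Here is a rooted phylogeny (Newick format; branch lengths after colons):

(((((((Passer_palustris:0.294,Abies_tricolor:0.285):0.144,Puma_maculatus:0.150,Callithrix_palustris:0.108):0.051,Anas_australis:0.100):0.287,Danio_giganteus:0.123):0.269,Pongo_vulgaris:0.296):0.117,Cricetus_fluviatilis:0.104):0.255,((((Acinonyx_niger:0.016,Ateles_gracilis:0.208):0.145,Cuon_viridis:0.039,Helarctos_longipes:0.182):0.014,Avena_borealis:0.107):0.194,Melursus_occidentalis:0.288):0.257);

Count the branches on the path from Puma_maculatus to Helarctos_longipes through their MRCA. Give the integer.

10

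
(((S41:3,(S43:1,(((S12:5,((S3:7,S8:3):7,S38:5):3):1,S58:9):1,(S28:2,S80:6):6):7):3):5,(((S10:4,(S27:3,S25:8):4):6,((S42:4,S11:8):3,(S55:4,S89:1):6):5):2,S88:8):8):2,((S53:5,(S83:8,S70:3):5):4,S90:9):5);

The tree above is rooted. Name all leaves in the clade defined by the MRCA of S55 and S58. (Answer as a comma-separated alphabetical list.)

S10, S11, S12, S25, S27, S28, S3, S38, S41, S42, S43, S55, S58, S8, S80, S88, S89

Tracing S55: it sits inside (S55,S89).
Tracing S58: it sits inside ((S12,((S3,S8),S38)),S58).
The smallest clade enclosing both is ((S41,(S43,(((S12,((S3,S8),S38)),S58),(S28,S80)))),(((S10,(S27,S25)),((S42,S11),(S55,S89))),S88)); the answer is its 17 terminal taxa in alphabetical order.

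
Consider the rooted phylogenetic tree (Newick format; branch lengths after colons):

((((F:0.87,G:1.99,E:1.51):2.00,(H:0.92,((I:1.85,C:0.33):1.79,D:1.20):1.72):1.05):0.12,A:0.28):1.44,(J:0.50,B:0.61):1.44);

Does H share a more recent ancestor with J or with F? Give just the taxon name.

The MRCA of H and F subtends ((F,G,E),(H,((I,C),D))) (7 taxa).
The MRCA of H and J is the root, subtending the entire tree (10 taxa).
The first is nested inside the second, so H shares a more recent common ancestor with F.

F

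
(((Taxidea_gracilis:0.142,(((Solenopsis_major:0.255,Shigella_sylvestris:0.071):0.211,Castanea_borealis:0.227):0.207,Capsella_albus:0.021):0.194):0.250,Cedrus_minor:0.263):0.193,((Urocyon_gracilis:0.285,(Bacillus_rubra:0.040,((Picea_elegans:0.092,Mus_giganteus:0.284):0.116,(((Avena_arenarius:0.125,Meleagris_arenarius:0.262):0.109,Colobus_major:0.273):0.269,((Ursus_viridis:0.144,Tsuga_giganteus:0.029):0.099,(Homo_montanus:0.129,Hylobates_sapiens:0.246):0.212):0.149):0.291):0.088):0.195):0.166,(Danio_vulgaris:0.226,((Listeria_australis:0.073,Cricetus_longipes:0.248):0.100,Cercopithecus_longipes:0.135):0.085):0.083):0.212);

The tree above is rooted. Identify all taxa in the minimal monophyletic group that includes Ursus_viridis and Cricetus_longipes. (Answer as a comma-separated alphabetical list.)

Tracing Ursus_viridis: it sits inside (Ursus_viridis,Tsuga_giganteus).
Tracing Cricetus_longipes: it sits inside (Listeria_australis,Cricetus_longipes).
The smallest clade enclosing both is ((Urocyon_gracilis,(Bacillus_rubra,((Picea_elegans,Mus_giganteus),(((Avena_arenarius,Meleagris_arenarius),Colobus_major),((Ursus_viridis,Tsuga_giganteus),(Homo_montanus,Hylobates_sapiens)))))),(Danio_vulgaris,((Listeria_australis,Cricetus_longipes),Cercopithecus_longipes))); the answer is its 15 terminal taxa in alphabetical order.

Avena_arenarius, Bacillus_rubra, Cercopithecus_longipes, Colobus_major, Cricetus_longipes, Danio_vulgaris, Homo_montanus, Hylobates_sapiens, Listeria_australis, Meleagris_arenarius, Mus_giganteus, Picea_elegans, Tsuga_giganteus, Urocyon_gracilis, Ursus_viridis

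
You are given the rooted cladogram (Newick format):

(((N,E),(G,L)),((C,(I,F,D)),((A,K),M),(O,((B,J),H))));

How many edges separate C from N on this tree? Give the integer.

The MRCA of C and N is the root of the tree.
From C up to that node: 3 branches. From N up to the same node: 3 branches. Total: 3 + 3 = 6.

6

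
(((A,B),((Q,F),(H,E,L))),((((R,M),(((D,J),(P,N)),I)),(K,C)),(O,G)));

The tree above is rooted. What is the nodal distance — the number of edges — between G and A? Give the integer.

6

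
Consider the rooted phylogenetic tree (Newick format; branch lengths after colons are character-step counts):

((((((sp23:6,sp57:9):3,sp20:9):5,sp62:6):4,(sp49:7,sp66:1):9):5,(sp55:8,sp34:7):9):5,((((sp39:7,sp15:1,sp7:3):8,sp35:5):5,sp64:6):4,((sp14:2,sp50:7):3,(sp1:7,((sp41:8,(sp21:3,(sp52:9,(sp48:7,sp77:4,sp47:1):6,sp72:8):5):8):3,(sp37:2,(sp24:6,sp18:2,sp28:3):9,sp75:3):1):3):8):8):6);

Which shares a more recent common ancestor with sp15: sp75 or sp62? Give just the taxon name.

The MRCA of sp15 and sp75 subtends ((((sp39,sp15,sp7),sp35),sp64),((sp14,sp50),(sp1,((sp41,(sp21,(sp52,(sp48,sp77,sp47),sp72))),(sp37,(sp24,sp18,sp28),sp75))))) (20 taxa).
The MRCA of sp15 and sp62 is the root, subtending the entire tree (28 taxa).
The first is nested inside the second, so sp15 shares a more recent common ancestor with sp75.

sp75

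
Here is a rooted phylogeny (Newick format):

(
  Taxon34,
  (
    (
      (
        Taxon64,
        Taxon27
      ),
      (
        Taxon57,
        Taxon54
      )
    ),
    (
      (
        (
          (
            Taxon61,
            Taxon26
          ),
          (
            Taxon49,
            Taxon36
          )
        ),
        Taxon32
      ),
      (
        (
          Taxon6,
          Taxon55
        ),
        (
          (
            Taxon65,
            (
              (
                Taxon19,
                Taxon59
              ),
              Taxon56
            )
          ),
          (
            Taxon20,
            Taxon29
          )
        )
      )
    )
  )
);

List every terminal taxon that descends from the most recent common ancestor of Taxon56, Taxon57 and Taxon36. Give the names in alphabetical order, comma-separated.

Taxon19, Taxon20, Taxon26, Taxon27, Taxon29, Taxon32, Taxon36, Taxon49, Taxon54, Taxon55, Taxon56, Taxon57, Taxon59, Taxon6, Taxon61, Taxon64, Taxon65

Tracing Taxon56: it sits inside ((Taxon19,Taxon59),Taxon56).
Tracing Taxon57: it sits inside (Taxon57,Taxon54).
Tracing Taxon36: it sits inside (Taxon49,Taxon36).
The smallest clade enclosing all 3 is (((Taxon64,Taxon27),(Taxon57,Taxon54)),((((Taxon61,Taxon26),(Taxon49,Taxon36)),Taxon32),((Taxon6,Taxon55),((Taxon65,((Taxon19,Taxon59),Taxon56)),(Taxon20,Taxon29))))); the answer is its 17 terminal taxa in alphabetical order.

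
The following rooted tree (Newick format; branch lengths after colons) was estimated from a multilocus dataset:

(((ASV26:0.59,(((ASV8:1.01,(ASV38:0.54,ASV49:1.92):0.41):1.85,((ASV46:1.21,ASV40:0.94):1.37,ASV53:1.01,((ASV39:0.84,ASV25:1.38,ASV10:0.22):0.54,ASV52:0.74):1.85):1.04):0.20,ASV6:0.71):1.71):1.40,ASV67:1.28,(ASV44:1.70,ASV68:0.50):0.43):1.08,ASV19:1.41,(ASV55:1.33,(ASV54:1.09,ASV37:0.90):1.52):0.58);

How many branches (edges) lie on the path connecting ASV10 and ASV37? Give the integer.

The MRCA of ASV10 and ASV37 is the root of the tree.
From ASV10 up to that node: 8 branches. From ASV37 up to the same node: 3 branches. Total: 8 + 3 = 11.

11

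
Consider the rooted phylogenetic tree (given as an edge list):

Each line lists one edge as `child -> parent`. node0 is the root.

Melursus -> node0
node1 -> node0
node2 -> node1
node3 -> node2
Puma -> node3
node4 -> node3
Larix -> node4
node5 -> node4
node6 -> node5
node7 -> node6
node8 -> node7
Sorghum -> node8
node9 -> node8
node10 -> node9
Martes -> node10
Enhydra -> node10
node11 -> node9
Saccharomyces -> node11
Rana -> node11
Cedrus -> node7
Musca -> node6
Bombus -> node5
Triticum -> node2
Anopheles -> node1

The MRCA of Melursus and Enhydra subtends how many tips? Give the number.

13

The MRCA of Melursus and Enhydra is the root, so the clade is the entire tree.
That clade contains 13 terminal taxa: Anopheles, Bombus, Cedrus, Enhydra, Larix, Martes, Melursus, Musca, Puma, Rana, Saccharomyces, Sorghum, Triticum.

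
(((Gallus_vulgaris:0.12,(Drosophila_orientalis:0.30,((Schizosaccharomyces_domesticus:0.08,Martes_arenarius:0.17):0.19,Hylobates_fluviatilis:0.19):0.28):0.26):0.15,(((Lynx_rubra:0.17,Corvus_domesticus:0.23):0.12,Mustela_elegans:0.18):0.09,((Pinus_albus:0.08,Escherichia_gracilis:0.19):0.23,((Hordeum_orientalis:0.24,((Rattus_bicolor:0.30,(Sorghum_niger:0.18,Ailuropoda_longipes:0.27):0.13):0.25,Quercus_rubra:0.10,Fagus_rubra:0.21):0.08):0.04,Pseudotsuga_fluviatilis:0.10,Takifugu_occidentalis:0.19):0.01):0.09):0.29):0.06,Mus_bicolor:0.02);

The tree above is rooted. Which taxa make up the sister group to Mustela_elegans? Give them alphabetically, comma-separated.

Corvus_domesticus, Lynx_rubra

Mustela_elegans attaches to the tree at the node subtending ((Lynx_rubra,Corvus_domesticus),Mustela_elegans).
The other lineage descending from that same node — the sister group — is (Lynx_rubra,Corvus_domesticus); its 2 tips in alphabetical order are the answer.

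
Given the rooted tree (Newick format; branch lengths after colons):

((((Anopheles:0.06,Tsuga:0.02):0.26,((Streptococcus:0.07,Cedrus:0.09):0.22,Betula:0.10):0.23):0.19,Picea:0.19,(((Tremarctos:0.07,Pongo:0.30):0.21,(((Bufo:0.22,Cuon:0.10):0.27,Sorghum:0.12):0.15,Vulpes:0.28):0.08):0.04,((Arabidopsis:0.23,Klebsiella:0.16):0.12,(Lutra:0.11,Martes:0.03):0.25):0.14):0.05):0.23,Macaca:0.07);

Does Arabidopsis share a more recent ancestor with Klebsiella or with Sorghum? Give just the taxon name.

Klebsiella

The MRCA of Arabidopsis and Klebsiella subtends (Arabidopsis,Klebsiella) (2 taxa).
The MRCA of Arabidopsis and Sorghum subtends (((Tremarctos,Pongo),(((Bufo,Cuon),Sorghum),Vulpes)),((Arabidopsis,Klebsiella),(Lutra,Martes))) (10 taxa).
The first is nested inside the second, so Arabidopsis shares a more recent common ancestor with Klebsiella.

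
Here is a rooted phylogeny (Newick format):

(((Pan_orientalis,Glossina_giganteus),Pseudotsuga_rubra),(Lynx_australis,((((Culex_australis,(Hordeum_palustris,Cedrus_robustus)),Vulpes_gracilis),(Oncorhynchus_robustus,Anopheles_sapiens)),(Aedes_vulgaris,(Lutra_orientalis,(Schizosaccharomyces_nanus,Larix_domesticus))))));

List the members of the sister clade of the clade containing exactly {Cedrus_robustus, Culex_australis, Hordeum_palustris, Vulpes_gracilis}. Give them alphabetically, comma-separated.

The clade containing exactly {Cedrus_robustus, Culex_australis, Hordeum_palustris, Vulpes_gracilis} attaches to the tree at the node subtending (((Culex_australis,(Hordeum_palustris,Cedrus_robustus)),Vulpes_gracilis),(Oncorhynchus_robustus,Anopheles_sapiens)).
The other lineage descending from that same node — the sister group — is (Oncorhynchus_robustus,Anopheles_sapiens); its 2 tips in alphabetical order are the answer.

Anopheles_sapiens, Oncorhynchus_robustus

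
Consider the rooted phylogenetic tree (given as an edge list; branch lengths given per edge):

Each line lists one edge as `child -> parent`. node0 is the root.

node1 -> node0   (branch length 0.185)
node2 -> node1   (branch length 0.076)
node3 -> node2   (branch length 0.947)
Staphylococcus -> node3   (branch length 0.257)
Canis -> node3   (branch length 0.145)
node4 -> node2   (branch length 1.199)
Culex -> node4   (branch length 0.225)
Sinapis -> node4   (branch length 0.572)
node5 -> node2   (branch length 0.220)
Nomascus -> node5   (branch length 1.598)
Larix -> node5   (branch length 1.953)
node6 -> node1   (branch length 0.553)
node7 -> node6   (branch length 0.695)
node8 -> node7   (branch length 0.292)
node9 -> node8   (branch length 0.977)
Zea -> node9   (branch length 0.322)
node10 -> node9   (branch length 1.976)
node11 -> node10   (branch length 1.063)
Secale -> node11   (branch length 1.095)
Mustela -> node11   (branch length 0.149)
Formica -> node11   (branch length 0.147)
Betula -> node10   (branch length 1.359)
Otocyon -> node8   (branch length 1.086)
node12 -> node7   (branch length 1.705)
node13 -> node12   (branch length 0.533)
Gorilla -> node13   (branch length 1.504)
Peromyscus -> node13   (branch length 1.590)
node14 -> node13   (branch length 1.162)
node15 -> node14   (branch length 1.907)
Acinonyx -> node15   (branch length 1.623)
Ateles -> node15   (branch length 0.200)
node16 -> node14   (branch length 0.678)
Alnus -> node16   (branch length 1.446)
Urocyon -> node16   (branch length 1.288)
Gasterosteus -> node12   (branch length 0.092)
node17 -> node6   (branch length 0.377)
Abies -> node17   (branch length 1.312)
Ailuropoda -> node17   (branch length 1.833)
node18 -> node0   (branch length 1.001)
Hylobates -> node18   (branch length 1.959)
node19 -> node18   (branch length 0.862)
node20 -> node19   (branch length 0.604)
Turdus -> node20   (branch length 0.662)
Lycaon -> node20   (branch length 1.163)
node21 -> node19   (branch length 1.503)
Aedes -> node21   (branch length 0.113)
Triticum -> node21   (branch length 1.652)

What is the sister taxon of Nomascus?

Larix

Nomascus attaches to the tree at the node subtending (Nomascus,Larix).
The other lineage descending from that same node — the sister group — is the single tip Larix.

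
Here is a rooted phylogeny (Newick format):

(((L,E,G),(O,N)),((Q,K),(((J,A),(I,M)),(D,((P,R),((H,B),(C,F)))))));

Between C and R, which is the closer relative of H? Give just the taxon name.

C

The MRCA of H and C subtends ((H,B),(C,F)) (4 taxa).
The MRCA of H and R subtends ((P,R),((H,B),(C,F))) (6 taxa).
The first is nested inside the second, so H shares a more recent common ancestor with C.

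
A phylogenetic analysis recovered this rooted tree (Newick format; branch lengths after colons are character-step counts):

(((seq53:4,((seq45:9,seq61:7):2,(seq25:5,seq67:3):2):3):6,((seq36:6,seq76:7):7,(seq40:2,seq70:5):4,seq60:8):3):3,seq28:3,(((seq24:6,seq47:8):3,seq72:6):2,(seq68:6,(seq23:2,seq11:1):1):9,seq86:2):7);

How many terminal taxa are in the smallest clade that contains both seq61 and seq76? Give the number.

The MRCA of seq61 and seq76 is the node subtending ((seq53,((seq45,seq61),(seq25,seq67))),((seq36,seq76),(seq40,seq70),seq60)).
That clade contains 10 terminal taxa: seq25, seq36, seq40, seq45, seq53, seq60, seq61, seq67, seq70, seq76.

10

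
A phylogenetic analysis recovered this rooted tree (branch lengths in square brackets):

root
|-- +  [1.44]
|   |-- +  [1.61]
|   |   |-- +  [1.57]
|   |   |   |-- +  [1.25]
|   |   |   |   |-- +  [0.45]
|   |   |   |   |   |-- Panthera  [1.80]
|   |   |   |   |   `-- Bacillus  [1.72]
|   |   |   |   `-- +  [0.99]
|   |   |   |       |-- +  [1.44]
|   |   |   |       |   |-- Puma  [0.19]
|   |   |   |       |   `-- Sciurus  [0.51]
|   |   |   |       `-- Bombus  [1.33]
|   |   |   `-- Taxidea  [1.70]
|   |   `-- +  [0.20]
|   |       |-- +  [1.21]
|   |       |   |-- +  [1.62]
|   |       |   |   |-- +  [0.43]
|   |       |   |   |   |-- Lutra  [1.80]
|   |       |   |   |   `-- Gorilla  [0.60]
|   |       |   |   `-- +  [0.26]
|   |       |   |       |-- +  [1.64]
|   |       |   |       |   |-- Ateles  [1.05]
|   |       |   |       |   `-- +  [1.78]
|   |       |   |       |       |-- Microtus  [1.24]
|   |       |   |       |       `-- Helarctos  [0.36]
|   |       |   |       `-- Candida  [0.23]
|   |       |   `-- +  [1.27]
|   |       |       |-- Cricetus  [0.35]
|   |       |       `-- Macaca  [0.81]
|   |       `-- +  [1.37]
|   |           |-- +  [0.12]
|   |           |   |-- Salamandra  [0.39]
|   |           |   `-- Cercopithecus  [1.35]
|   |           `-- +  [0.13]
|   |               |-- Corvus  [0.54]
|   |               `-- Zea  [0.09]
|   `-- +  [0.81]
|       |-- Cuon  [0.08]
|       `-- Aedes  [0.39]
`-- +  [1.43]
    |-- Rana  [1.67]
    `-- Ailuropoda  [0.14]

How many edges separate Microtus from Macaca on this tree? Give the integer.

The MRCA of Microtus and Macaca is the node subtending (((Lutra,Gorilla),((Ateles,(Microtus,Helarctos)),Candida)),(Cricetus,Macaca)).
From Microtus up to that node: 5 branches. From Macaca up to the same node: 2 branches. Total: 5 + 2 = 7.

7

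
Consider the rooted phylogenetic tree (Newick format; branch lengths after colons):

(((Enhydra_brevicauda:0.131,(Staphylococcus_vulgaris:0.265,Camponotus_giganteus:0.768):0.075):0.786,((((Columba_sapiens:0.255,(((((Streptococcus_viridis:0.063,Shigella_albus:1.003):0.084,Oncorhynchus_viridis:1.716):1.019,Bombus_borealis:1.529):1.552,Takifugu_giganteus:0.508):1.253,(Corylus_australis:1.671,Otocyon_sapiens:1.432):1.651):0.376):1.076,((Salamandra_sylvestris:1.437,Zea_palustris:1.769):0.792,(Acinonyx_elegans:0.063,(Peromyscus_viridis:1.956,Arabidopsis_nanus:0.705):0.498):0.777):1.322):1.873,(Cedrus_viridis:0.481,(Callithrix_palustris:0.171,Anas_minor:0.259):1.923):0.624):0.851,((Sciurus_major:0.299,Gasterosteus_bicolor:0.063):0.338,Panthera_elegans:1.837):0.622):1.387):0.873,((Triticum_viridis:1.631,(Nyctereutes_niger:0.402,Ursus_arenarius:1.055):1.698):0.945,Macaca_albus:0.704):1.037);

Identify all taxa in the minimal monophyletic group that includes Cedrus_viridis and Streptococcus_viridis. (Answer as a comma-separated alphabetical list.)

Acinonyx_elegans, Anas_minor, Arabidopsis_nanus, Bombus_borealis, Callithrix_palustris, Cedrus_viridis, Columba_sapiens, Corylus_australis, Oncorhynchus_viridis, Otocyon_sapiens, Peromyscus_viridis, Salamandra_sylvestris, Shigella_albus, Streptococcus_viridis, Takifugu_giganteus, Zea_palustris

Tracing Cedrus_viridis: it sits inside (Cedrus_viridis,(Callithrix_palustris,Anas_minor)).
Tracing Streptococcus_viridis: it sits inside (Streptococcus_viridis,Shigella_albus).
The smallest clade enclosing both is (((Columba_sapiens,(((((Streptococcus_viridis,Shigella_albus),Oncorhynchus_viridis),Bombus_borealis),Takifugu_giganteus),(Corylus_australis,Otocyon_sapiens))),((Salamandra_sylvestris,Zea_palustris),(Acinonyx_elegans,(Peromyscus_viridis,Arabidopsis_nanus)))),(Cedrus_viridis,(Callithrix_palustris,Anas_minor))); the answer is its 16 terminal taxa in alphabetical order.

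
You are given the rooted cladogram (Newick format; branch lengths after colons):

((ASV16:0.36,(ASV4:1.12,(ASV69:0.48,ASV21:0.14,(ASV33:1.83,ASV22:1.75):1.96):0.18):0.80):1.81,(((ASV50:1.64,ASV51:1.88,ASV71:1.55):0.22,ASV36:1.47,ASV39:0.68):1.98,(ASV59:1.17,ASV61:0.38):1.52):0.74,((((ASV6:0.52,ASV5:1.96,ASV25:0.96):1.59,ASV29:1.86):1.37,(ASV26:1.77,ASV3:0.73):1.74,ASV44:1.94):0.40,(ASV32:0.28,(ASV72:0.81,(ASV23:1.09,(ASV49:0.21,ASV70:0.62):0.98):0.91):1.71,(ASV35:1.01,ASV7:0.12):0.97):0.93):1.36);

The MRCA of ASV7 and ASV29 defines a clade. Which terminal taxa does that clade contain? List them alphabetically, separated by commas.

ASV23, ASV25, ASV26, ASV29, ASV3, ASV32, ASV35, ASV44, ASV49, ASV5, ASV6, ASV7, ASV70, ASV72

Tracing ASV7: it sits inside (ASV35,ASV7).
Tracing ASV29: it sits inside ((ASV6,ASV5,ASV25),ASV29).
The smallest clade enclosing both is ((((ASV6,ASV5,ASV25),ASV29),(ASV26,ASV3),ASV44),(ASV32,(ASV72,(ASV23,(ASV49,ASV70))),(ASV35,ASV7))); the answer is its 14 terminal taxa in alphabetical order.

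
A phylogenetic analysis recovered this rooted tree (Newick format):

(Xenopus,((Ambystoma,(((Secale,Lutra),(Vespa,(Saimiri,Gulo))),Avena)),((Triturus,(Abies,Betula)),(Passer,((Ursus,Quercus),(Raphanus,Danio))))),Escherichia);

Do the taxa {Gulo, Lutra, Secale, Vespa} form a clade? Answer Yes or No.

No

The MRCA of the listed taxa subtends ((Secale,Lutra),(Vespa,(Saimiri,Gulo))).
That clade also contains Saimiri, which is not in the proposed group, so the group is not monophyletic.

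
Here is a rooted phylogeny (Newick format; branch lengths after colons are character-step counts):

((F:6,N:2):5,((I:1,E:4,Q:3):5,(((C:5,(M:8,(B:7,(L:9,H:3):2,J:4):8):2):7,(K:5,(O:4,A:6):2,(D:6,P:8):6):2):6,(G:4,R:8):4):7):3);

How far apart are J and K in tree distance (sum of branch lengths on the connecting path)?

The path runs J → … → MRCA → … → K; the MRCA is the node subtending ((C,(M,(B,(L,H),J))),(K,(O,A),(D,P))).
Branch lengths along that path: 4 + 8 + 2 + 7 + 2 + 5 = 28.

28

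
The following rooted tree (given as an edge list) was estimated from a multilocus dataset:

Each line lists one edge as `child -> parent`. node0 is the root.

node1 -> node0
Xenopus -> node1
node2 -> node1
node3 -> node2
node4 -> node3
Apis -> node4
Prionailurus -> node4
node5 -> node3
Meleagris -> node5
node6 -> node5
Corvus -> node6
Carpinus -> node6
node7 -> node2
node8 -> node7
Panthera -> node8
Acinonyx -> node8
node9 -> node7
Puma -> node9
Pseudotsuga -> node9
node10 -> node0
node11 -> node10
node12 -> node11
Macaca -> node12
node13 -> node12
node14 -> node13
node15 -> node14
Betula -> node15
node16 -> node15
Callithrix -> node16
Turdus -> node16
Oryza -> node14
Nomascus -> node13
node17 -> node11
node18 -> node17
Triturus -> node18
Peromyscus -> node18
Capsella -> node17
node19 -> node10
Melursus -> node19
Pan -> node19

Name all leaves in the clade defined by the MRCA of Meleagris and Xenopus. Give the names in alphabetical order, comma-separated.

Tracing Meleagris: it sits inside (Meleagris,(Corvus,Carpinus)).
Tracing Xenopus: it sits inside (Xenopus,(((Apis,Prionailurus),(Meleagris,(Corvus,Carpinus))),((Panthera,Acinonyx),(Puma,Pseudotsuga)))).
The smallest clade enclosing both is (Xenopus,(((Apis,Prionailurus),(Meleagris,(Corvus,Carpinus))),((Panthera,Acinonyx),(Puma,Pseudotsuga)))); the answer is its 10 terminal taxa in alphabetical order.

Acinonyx, Apis, Carpinus, Corvus, Meleagris, Panthera, Prionailurus, Pseudotsuga, Puma, Xenopus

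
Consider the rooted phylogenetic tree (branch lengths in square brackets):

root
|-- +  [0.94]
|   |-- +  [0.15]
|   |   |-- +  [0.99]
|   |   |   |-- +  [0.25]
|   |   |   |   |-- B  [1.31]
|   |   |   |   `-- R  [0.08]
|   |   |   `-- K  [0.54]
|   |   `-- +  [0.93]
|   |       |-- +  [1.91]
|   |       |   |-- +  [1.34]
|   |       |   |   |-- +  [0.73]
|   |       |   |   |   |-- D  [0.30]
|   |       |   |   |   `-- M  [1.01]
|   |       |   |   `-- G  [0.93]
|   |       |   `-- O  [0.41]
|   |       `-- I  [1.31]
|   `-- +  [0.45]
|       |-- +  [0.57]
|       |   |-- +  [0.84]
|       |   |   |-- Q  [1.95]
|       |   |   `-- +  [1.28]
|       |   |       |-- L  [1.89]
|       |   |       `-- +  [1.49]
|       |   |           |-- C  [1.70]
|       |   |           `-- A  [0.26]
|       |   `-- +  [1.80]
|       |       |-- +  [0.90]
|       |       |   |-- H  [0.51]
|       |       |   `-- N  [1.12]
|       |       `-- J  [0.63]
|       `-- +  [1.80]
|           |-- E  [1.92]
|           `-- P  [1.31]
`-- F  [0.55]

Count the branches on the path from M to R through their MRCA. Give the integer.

8

The MRCA of M and R is the node subtending (((B,R),K),((((D,M),G),O),I)).
From M up to that node: 5 branches. From R up to the same node: 3 branches. Total: 5 + 3 = 8.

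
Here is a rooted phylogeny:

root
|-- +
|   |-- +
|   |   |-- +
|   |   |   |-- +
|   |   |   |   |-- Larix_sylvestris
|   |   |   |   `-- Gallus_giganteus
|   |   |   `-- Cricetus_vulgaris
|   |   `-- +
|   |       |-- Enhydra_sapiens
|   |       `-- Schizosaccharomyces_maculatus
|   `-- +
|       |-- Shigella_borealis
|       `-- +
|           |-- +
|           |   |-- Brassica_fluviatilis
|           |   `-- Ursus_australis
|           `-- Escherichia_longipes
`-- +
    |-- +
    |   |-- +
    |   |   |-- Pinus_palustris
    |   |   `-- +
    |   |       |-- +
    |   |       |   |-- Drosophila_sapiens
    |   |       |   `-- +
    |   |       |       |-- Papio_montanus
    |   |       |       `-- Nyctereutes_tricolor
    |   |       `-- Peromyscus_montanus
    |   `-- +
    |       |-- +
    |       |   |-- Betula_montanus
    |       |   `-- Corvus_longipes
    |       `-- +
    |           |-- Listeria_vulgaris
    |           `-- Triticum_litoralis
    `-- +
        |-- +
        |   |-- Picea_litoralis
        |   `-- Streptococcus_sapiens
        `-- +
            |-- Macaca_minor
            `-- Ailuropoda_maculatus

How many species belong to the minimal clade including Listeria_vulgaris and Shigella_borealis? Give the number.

22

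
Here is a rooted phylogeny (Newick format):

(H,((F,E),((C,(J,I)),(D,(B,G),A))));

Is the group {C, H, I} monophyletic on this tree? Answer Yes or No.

The MRCA of the listed taxa is the root, so the smallest clade containing them is the whole tree.
That clade also contains A, B, D, E, F, G, J, which are not in the proposed group, so the group is not monophyletic.

No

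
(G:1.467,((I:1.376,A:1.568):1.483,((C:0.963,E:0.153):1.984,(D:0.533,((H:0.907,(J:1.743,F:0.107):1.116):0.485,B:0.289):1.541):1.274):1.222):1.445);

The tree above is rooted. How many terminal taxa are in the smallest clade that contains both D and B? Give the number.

5

The MRCA of D and B is the node subtending (D,((H,(J,F)),B)).
That clade contains 5 terminal taxa: B, D, F, H, J.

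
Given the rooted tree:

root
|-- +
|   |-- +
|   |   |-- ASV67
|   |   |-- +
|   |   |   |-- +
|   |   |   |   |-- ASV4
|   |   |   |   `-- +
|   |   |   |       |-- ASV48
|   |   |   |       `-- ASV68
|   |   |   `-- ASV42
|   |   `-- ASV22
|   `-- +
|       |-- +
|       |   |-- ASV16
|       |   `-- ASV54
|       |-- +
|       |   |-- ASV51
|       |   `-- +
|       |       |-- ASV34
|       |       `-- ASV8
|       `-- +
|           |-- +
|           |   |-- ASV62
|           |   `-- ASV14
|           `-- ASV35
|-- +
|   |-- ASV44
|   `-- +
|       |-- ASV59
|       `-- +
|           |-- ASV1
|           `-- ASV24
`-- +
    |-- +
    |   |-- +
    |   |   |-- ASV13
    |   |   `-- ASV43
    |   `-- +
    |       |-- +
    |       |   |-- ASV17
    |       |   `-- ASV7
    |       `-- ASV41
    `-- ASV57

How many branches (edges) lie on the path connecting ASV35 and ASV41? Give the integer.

8

The MRCA of ASV35 and ASV41 is the root of the tree.
From ASV35 up to that node: 4 branches. From ASV41 up to the same node: 4 branches. Total: 4 + 4 = 8.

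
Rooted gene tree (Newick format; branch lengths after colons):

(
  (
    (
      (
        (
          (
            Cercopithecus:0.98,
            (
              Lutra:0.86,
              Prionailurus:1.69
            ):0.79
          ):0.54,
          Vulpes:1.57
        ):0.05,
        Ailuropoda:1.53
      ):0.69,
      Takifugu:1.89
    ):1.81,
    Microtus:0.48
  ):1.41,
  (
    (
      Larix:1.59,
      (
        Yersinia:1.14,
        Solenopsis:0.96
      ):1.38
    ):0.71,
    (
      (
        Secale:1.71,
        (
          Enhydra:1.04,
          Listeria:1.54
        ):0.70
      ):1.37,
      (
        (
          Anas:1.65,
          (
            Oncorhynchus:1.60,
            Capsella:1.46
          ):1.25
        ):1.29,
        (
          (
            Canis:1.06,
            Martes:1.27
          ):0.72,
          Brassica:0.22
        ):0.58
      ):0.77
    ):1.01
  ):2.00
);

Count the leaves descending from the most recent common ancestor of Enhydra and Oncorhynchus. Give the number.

9

The MRCA of Enhydra and Oncorhynchus is the node subtending ((Secale,(Enhydra,Listeria)),((Anas,(Oncorhynchus,Capsella)),((Canis,Martes),Brassica))).
That clade contains 9 terminal taxa: Anas, Brassica, Canis, Capsella, Enhydra, Listeria, Martes, Oncorhynchus, Secale.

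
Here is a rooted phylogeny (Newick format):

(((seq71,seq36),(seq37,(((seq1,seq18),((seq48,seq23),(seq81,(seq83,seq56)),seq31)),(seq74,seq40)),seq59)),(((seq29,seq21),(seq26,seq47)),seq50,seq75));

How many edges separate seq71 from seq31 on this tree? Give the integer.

7

The MRCA of seq71 and seq31 is the node subtending ((seq71,seq36),(seq37,(((seq1,seq18),((seq48,seq23),(seq81,(seq83,seq56)),seq31)),(seq74,seq40)),seq59)).
From seq71 up to that node: 2 branches. From seq31 up to the same node: 5 branches. Total: 2 + 5 = 7.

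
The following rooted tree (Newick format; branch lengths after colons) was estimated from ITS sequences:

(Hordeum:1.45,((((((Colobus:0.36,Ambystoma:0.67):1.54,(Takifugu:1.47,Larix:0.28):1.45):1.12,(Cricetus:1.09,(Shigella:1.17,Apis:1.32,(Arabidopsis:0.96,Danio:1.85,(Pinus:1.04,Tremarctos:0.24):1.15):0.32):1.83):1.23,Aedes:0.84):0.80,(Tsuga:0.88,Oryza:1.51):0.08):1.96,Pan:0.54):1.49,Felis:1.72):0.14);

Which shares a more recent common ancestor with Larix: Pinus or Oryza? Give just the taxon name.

The MRCA of Larix and Pinus subtends (((Colobus,Ambystoma),(Takifugu,Larix)),(Cricetus,(Shigella,Apis,(Arabidopsis,Danio,(Pinus,Tremarctos)))),Aedes) (12 taxa).
The MRCA of Larix and Oryza subtends ((((Colobus,Ambystoma),(Takifugu,Larix)),(Cricetus,(Shigella,Apis,(Arabidopsis,Danio,(Pinus,Tremarctos)))),Aedes),(Tsuga,Oryza)) (14 taxa).
The first is nested inside the second, so Larix shares a more recent common ancestor with Pinus.

Pinus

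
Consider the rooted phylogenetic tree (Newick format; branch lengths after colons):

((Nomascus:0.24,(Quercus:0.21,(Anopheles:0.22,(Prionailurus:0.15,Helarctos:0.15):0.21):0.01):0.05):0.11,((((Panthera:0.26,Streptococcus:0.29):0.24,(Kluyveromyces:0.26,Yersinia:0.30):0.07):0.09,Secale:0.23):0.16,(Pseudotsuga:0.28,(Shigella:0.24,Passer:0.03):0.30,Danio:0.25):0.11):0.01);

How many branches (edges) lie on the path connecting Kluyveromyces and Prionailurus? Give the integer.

10

The MRCA of Kluyveromyces and Prionailurus is the root of the tree.
From Kluyveromyces up to that node: 5 branches. From Prionailurus up to the same node: 5 branches. Total: 5 + 5 = 10.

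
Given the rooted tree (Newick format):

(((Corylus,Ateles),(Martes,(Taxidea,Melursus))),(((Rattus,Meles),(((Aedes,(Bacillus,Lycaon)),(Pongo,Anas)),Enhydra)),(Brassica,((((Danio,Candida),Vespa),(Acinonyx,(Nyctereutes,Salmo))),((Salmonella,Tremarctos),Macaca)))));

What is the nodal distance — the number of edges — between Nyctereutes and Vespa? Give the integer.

The MRCA of Nyctereutes and Vespa is the node subtending (((Danio,Candida),Vespa),(Acinonyx,(Nyctereutes,Salmo))).
From Nyctereutes up to that node: 3 branches. From Vespa up to the same node: 2 branches. Total: 3 + 2 = 5.

5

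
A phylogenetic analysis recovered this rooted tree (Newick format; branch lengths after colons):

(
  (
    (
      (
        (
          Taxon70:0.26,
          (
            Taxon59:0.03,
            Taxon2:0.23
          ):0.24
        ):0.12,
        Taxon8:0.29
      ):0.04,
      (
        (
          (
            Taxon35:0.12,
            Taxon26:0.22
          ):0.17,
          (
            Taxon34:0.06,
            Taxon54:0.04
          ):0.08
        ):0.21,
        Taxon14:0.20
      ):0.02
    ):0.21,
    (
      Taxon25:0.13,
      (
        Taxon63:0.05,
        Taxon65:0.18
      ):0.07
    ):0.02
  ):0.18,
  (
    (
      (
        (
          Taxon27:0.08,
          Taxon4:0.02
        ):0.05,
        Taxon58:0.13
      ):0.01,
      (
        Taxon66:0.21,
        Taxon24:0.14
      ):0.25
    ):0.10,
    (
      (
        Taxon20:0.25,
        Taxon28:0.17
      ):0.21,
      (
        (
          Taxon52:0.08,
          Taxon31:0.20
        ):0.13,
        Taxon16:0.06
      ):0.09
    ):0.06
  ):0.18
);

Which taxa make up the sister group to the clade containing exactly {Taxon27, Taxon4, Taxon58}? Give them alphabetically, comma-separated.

Taxon24, Taxon66

The clade containing exactly {Taxon27, Taxon4, Taxon58} attaches to the tree at the node subtending (((Taxon27,Taxon4),Taxon58),(Taxon66,Taxon24)).
The other lineage descending from that same node — the sister group — is (Taxon66,Taxon24); its 2 tips in alphabetical order are the answer.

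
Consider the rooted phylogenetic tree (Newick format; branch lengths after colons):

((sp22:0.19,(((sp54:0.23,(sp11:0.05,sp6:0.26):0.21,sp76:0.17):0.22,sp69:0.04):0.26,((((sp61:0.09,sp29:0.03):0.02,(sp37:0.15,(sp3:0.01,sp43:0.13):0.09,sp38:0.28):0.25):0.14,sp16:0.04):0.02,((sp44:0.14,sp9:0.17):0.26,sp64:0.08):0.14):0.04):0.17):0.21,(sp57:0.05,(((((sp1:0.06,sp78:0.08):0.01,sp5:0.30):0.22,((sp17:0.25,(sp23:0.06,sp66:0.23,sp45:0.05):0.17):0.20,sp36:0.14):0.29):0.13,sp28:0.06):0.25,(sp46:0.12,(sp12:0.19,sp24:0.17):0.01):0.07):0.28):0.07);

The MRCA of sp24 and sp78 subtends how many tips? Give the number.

The MRCA of sp24 and sp78 is the node subtending (((((sp1,sp78),sp5),((sp17,(sp23,sp66,sp45)),sp36)),sp28),(sp46,(sp12,sp24))).
That clade contains 12 terminal taxa: sp1, sp12, sp17, sp23, sp24, sp28, sp36, sp45, sp46, sp5, sp66, sp78.

12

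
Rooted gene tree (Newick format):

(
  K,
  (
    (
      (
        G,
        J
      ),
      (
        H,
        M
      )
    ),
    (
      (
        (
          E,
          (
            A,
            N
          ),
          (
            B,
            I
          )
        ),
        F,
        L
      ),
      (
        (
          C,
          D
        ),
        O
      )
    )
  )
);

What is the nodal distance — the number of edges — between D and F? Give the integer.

The MRCA of D and F is the node subtending (((E,(A,N),(B,I)),F,L),((C,D),O)).
From D up to that node: 3 branches. From F up to the same node: 2 branches. Total: 3 + 2 = 5.

5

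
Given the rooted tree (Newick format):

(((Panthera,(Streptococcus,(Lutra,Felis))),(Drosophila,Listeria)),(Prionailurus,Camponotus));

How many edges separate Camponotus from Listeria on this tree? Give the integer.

The MRCA of Camponotus and Listeria is the root of the tree.
From Camponotus up to that node: 2 branches. From Listeria up to the same node: 3 branches. Total: 2 + 3 = 5.

5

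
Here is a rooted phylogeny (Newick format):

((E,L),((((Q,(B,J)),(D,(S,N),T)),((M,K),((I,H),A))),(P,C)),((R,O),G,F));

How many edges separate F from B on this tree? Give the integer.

The MRCA of F and B is the root of the tree.
From F up to that node: 2 branches. From B up to the same node: 6 branches. Total: 2 + 6 = 8.

8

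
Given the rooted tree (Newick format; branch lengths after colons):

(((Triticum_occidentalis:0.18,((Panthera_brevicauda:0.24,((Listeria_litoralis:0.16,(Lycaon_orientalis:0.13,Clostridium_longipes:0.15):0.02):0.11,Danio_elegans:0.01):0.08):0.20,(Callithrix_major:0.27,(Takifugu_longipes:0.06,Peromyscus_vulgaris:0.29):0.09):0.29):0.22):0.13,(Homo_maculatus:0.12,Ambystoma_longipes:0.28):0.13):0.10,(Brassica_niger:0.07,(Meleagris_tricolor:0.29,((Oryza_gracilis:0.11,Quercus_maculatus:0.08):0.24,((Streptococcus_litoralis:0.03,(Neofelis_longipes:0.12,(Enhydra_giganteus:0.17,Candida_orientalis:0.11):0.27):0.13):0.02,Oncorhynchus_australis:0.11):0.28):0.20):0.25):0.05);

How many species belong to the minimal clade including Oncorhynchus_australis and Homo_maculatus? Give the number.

20

The MRCA of Oncorhynchus_australis and Homo_maculatus is the root, so the clade is the entire tree.
That clade contains 20 terminal taxa: Ambystoma_longipes, Brassica_niger, Callithrix_major, Candida_orientalis, Clostridium_longipes, Danio_elegans, Enhydra_giganteus, Homo_maculatus, Listeria_litoralis, Lycaon_orientalis, Meleagris_tricolor, Neofelis_longipes, Oncorhynchus_australis, Oryza_gracilis, Panthera_brevicauda, Peromyscus_vulgaris, Quercus_maculatus, Streptococcus_litoralis, Takifugu_longipes, Triticum_occidentalis.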